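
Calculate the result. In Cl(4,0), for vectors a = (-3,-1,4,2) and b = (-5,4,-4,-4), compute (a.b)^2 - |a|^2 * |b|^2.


a . b = (-3)*(-5) + (-1)*4 + 4*(-4) + 2*(-4)
= 15 + (-4) + (-16) + (-8) = -13
|a|^2 = (-3)^2 + (-1)^2 + 4^2 + 2^2 = 30
|b|^2 = (-5)^2 + 4^2 + (-4)^2 + (-4)^2 = 73
(a.b)^2 = (-13)^2 = 169
|a|^2 * |b|^2 = 30 * 73 = 2190
Result = 169 - 2190 = -2021


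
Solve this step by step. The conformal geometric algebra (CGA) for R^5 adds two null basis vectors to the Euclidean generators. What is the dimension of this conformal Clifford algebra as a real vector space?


The conformal model of R^5 uses Cl(6,1): the 5 Euclidean generators plus two extra orthogonal generators e+ (e+^2 = +1) and e- (e-^2 = -1), from which the null vectors e0, einf are built.
Number of generators m = 5 + 2 = 7.
dim Cl(p,q) = 2^m = 2^7 = 128


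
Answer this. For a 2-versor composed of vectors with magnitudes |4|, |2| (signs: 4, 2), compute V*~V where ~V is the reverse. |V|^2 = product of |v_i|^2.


Each vector v_i has |v_i|^2 = s_i^2
Squared scales: 4^2 = 16, 2^2 = 4
|V|^2 = 16 * 4
= 64


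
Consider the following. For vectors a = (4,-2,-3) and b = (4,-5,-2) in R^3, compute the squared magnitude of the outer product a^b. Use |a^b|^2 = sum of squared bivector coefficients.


a wedge b = (a1*b2 - a2*b1)*e12 + (a1*b3 - a3*b1)*e13 + (a2*b3 - a3*b2)*e23
e12 coeff: 4*(-5) - (-2)*4 = -20 - (-8) = -12
e13 coeff: 4*(-2) - (-3)*4 = -8 - (-12) = 4
e23 coeff: (-2)*(-2) - (-3)*(-5) = 4 - 15 = -11
|a wedge b|^2 = (-12)^2 + 4^2 + (-11)^2
= 144 + 16 + 121
= 281


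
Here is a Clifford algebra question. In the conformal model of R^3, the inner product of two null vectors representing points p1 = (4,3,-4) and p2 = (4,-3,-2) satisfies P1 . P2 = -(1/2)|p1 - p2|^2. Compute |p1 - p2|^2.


p1 - p2 = (0, 6, -2)
|p1 - p2|^2 = 0^2 + 6^2 + (-2)^2
= 0 + 36 + 4
= 40


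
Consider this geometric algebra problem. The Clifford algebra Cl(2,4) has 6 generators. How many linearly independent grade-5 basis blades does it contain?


Number of grade-k basis blades in Cl(p,q) with n = p + q is C(n, k).
n = 2 + 4 = 6
C(6, 5) = 6! / (5! * 1!)
= 720 / (120 * 1)
= 6


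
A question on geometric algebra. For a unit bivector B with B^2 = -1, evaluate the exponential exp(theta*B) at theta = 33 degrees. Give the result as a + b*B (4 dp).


For a unit bivector B with B^2 = -1, the exponential series gives
e^(theta*B) = cos(theta) + sin(theta)*B (the GA analogue of Euler's formula).
theta = 33 degrees = 0.575959 rad
cos(33 deg) = 0.8387
sin(33 deg) = 0.5446
exp(theta*B) = 0.8387 + 0.5446*B


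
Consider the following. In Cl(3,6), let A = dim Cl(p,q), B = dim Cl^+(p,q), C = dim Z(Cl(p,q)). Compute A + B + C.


n = 3 + 6 = 9
Total dim = 2^9 = 512
Even subalgebra dim = 2^8 = 256
n is odd, so center dim = 2
Sum = 512 + 256 + 2 = 770


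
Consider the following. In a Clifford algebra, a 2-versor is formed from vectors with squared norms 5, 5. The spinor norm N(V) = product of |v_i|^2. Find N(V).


Spinor norm N(V) = |v1|^2 * |v2|^2 * ... * |v2|^2
= 5 * 5
Running product: 5, 25
N(V) = 25


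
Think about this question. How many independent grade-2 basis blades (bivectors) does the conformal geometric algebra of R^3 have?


The conformal model of R^3 uses Cl(4,1) with m = 3 + 2 = 5 generators.
Number of grade-2 blades = C(m, 2) = C(5, 2)
= 5*4/2 = 10


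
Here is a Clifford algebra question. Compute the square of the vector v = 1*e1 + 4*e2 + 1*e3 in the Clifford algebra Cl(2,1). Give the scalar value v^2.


v^2 = sum of c_i^2 * e_i^2
Positive signature terms (e_i^2 = +1): 1^2 + 4^2 = 17
Negative signature terms (e_j^2 = -1): 1^2 = 1
v^2 = 17 - 1 = 16


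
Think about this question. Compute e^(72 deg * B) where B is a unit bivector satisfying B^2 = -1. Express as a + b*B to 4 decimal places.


For a unit bivector B with B^2 = -1, the exponential series gives
e^(theta*B) = cos(theta) + sin(theta)*B (the GA analogue of Euler's formula).
theta = 72 degrees = 1.256637 rad
cos(72 deg) = 0.3090
sin(72 deg) = 0.9511
exp(theta*B) = 0.3090 + 0.9511*B


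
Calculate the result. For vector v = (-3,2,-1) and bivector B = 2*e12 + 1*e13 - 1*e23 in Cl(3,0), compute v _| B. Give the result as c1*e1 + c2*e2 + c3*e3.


Left contraction v _| B = <vB>_1 (grade-1 part of the geometric product vB).
Using e1_|e12 = e2, e2_|e12 = -e1, e1_|e13 = e3, e3_|e13 = -e1, e2_|e23 = e3, e3_|e23 = -e2:
e1 coeff: -v2*b12 - v3*b13 = -(2)*(2) - (-1)*(1) = -3
e2 coeff: v1*b12 - v3*b23 = (-3)*(2) - (-1)*(-1) = -7
e3 coeff: v1*b13 + v2*b23 = (-3)*(1) + (2)*(-1) = -5
v _| B = -3*e1 - 7*e2 - 5*e3


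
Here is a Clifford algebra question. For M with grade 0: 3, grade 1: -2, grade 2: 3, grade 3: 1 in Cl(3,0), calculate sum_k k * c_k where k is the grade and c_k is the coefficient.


Grade-weighted sum = sum of grade_k * coefficient_k
0*3 = 0
1*(-2) = -2
2*3 = 6
3*1 = 3
Total = 0 + (-2) + 6 + 3 = 7


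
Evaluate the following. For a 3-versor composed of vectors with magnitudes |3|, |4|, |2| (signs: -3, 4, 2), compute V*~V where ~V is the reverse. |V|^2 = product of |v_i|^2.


Each vector v_i has |v_i|^2 = s_i^2
Squared scales: (-3)^2 = 9, 4^2 = 16, 2^2 = 4
|V|^2 = 9 * 16 * 4
= 576


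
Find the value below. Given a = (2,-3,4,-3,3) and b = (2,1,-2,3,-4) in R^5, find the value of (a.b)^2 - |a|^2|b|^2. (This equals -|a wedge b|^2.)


a . b = 2*2 + (-3)*1 + 4*(-2) + (-3)*3 + 3*(-4)
= 4 + (-3) + (-8) + (-9) + (-12) = -28
|a|^2 = 2^2 + (-3)^2 + 4^2 + (-3)^2 + 3^2 = 47
|b|^2 = 2^2 + 1^2 + (-2)^2 + 3^2 + (-4)^2 = 34
(a.b)^2 = (-28)^2 = 784
|a|^2 * |b|^2 = 47 * 34 = 1598
Result = 784 - 1598 = -814


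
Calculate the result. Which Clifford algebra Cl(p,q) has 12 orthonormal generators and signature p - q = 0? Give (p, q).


We need p + q = 12 and p - q = 0.
Adding: 2p = 12 + 0 = 12, so p = 6.
Then q = 12 - 6 = 6.
(p, q) = (6, 6)


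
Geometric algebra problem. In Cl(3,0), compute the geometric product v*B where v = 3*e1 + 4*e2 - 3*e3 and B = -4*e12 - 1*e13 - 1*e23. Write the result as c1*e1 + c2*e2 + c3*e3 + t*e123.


vB has grade-1 (vector) and grade-3 (trivector) parts: vB = (v _| B) + (v ^ B).
Vector part <vB>_1:
  e1: -v2*b12 - v3*b13 = -(4)*(-4) - (-3)*(-1) = 13
  e2: v1*b12 - v3*b23 = (3)*(-4) - (-3)*(-1) = -15
  e3: v1*b13 + v2*b23 = (3)*(-1) + (4)*(-1) = -7
Trivector part <vB>_3:
  e123: v1*b23 - v2*b13 + v3*b12 = (3)*(-1) - (4)*(-1) + (-3)*(-4) = 13
vB = 13*e1 - 15*e2 - 7*e3 + 13*e123


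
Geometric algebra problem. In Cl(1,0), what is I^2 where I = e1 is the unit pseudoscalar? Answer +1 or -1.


The pseudoscalar I = e1...e_n (product of all n generators) of Cl(p,q) satisfies I^2 = (-1)^(q + n(n-1)/2).
p = 1, q = 0, n = p + q = 1
n(n-1)/2 = 1 * 0 / 2 = 0
Exponent = q + n(n-1)/2 = 0 + 0 = 0
I^2 = (-1)^0 = +1


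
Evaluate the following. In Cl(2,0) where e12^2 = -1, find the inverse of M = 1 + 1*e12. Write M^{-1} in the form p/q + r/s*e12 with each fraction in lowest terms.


M = 1 + 1*e12, where e12^2 = -1.
Since M commutes with its reverse ~M = a - b*e12, M * ~M = a^2 - b^2*e12^2 = a^2 + b^2.
So M^{-1} = ~M / (a^2 + b^2) = (a - b*e12)/(a^2 + b^2).
a^2 + b^2 = 1 + 1 = 2
Scalar part = 1/2 = 1/2
Bivector coeff = -1/2 = -1/2
M^{-1} = 1/2 - 1/2*e12


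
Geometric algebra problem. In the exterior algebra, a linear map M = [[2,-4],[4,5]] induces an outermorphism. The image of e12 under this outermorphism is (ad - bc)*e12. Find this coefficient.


The outermorphism of a linear map f sends e1^e2 to f(e1)^f(e2).
f(e1) = 2*e1 + 4*e2
f(e2) = -4*e1 + 5*e2
f(e1) ^ f(e2) = (2*e1 + 4*e2) ^ (-4*e1 + 5*e2)
= 2*5*e12 + 4*(-4)*e21
= (10 - (-16))*e12
= 26*e12
Coefficient = 26


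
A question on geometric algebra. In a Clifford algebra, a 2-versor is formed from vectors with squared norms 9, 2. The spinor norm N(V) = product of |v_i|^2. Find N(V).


Spinor norm N(V) = |v1|^2 * |v2|^2 * ... * |v2|^2
= 9 * 2
Running product: 9, 18
N(V) = 18


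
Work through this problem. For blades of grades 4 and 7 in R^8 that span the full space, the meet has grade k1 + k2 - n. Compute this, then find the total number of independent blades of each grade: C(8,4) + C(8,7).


Meet grade = grade(A) + grade(B) - n
= 4 + 7 - 8 = 3
C(8,4) = 70
C(8,7) = 8
dim_A + dim_B = 70 + 8 = 78


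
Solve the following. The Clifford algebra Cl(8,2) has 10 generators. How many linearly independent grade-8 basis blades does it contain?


Number of grade-k basis blades in Cl(p,q) with n = p + q is C(n, k).
n = 8 + 2 = 10
C(10, 8) = 10! / (8! * 2!)
= 3628800 / (40320 * 2)
= 45


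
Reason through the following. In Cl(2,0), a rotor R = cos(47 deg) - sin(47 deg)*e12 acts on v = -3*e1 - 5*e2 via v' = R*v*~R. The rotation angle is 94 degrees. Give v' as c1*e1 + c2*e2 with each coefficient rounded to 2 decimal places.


Rotor R = cos(47deg) - sin(47deg)*e12
Rotation angle theta = 2 * 47 = 94 degrees
v' = R*v*~R rotates v by theta.
cos(94deg) = -0.0698, sin(94deg) = 0.9976
v'_1 = -3*cos(94deg) - (-5)*sin(94deg)
= -3*(-0.0698) - (-5)*0.9976
= 5.20
v'_2 = -3*sin(94deg) + (-5)*cos(94deg)
= -3*0.9976 + (-5)*(-0.0698)
= -2.64
v' = 5.20*e1 - 2.64*e2


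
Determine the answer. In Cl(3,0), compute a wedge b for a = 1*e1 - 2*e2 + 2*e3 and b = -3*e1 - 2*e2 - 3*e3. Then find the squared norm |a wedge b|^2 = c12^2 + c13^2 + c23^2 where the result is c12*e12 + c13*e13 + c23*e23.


a wedge b = (a1*b2 - a2*b1)*e12 + (a1*b3 - a3*b1)*e13 + (a2*b3 - a3*b2)*e23
e12 coeff: 1*(-2) - (-2)*(-3) = -2 - 6 = -8
e13 coeff: 1*(-3) - 2*(-3) = -3 - (-6) = 3
e23 coeff: (-2)*(-3) - 2*(-2) = 6 - (-4) = 10
|a wedge b|^2 = (-8)^2 + 3^2 + 10^2
= 64 + 9 + 100
= 173


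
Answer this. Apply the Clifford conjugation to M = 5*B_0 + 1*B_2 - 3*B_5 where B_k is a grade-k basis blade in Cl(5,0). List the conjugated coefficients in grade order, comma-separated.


Clifford conjugate sign for grade k: (-1)^(k(k+1)/2)
Grade 0: (-1)^(0*1/2) = (-1)^0 = 1, coeff 5 -> 5
Grade 2: (-1)^(2*3/2) = (-1)^3 = -1, coeff 1 -> -1
Grade 5: (-1)^(5*6/2) = (-1)^15 = -1, coeff -3 -> 3
Conjugated coefficients: 5, -1, 3


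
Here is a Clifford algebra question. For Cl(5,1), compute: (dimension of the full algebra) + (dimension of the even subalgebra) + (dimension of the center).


n = 5 + 1 = 6
Total dim = 2^6 = 64
Even subalgebra dim = 2^5 = 32
n is even, so center dim = 1
Sum = 64 + 32 + 1 = 97


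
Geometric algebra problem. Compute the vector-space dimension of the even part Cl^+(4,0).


Even subalgebra dimension = 2^(n-1)
n = 4 + 0 = 4
2^(4 - 1) = 2^3 = 8
Verification: sum of C(4,k) for even k = 1 + 6 + 1 = 8
Result = 8


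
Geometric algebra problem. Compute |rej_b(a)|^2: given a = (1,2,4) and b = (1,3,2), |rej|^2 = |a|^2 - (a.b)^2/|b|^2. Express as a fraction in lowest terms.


|a|^2 = 1^2 + 2^2 + 4^2 = 21
|b|^2 = 1^2 + 3^2 + 2^2 = 14
a . b = 1*1 + 2*3 + 4*2 = 15
(a.b)^2 = 15^2 = 225
|rej|^2 = 21 - 225/14
= (294 - 225)/14
= 69/14
In lowest terms: 69/14


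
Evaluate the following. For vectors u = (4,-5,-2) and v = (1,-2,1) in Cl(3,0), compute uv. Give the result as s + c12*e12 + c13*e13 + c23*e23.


In Cl(3,0): e_i^2 = 1, e_ie_j = -e_je_i for i != j.
Scalar part = u . v = 4*1 + (-5)*(-2) + (-2)*1
= 4 + 10 + (-2) = 12
e12 coeff = 4*(-2) - (-5)*1 = -8 - (-5) = -3
e13 coeff = 4*1 - (-2)*1 = 4 - (-2) = 6
e23 coeff = (-5)*1 - (-2)*(-2) = -5 - 4 = -9
uv = 12 - 3*e12 + 6*e13 - 9*e23


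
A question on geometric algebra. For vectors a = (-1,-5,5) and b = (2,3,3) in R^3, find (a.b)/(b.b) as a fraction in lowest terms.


Projection coefficient = (a . b) / (b . b)
a . b = (-1)*2 + (-5)*3 + 5*3
= -2 + (-15) + 15 = -2
b . b = 2^2 + 3^2 + 3^2
= 4 + 9 + 9 = 22
Coefficient = -2/22
In lowest terms: -1/11


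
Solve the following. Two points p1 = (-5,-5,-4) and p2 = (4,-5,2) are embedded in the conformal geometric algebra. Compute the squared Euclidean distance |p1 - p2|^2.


p1 - p2 = (-9, 0, -6)
|p1 - p2|^2 = (-9)^2 + 0^2 + (-6)^2
= 81 + 0 + 36
= 117


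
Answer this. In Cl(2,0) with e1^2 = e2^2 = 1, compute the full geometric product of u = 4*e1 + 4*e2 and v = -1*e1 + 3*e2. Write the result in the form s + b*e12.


Expand: (4*e1 + 4*e2)(-1*e1 + 3*e2)
= 4*(-1)*e1e1 + 4*3*e1e2 + 4*(-1)*e2e1 + 4*3*e2e2
Using e1^2 = e2^2 = 1, e2e1 = -e1e2:
Scalar part s = 4*(-1) + 4*3 = -4 + 12 = 8
Bivector part b = 4*3 - 4*(-1) = 12 - (-4) = 16
uv = 8 + 16*e12


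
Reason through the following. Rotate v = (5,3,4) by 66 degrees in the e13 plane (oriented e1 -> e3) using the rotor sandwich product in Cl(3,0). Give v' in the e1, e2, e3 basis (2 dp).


Rotor R = cos(33deg) - sin(33deg)*e13
Rotation angle theta = 2 * 33 = 66 degrees in the e13 plane (e1 -> e3).
The component perpendicular to the plane (e2) is invariant: v'_2 = v2 = 3.00
cos(66deg) = 0.4067, sin(66deg) = 0.9135
v'_1 = v1*cos(theta) - v3*sin(theta) = 5*0.4067 - 4*0.9135 = -1.62
v'_3 = v1*sin(theta) + v3*cos(theta) = 5*0.9135 + 4*0.4067 = 6.19
v' = -1.62*e1 + 3.00*e2 + 6.19*e3


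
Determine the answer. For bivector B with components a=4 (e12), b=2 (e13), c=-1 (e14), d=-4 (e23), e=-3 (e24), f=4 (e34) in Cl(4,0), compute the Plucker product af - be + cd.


Plucker relation: af - be + cd
a*f = 4*4 = 16
b*e = 2*(-3) = -6
c*d = (-1)*(-4) = 4
af - be + cd = 16 - (-6) + 4
= 26


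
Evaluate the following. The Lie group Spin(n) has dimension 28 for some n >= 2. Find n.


dim Spin(n) = dim so(n) = n(n-1)/2.
Solve n(n-1)/2 = 28, i.e. n^2 - n - 56 = 0.
Discriminant = 1 + 8*28 = 225
n = (1 + sqrt(225))/2 = (1 + 15)/2 = 8


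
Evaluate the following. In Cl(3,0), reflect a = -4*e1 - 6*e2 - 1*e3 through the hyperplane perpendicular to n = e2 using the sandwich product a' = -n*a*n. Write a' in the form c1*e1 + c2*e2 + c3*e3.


Reflection formula: a' = -n*a*n, with n = e2 (unit vector, n^2 = 1).
For reflection through hyperplane perp to e2:
The component along e2 flips sign, others stay.
a = (-4, -6, -1)
a' = (-4, 6, -1)
a' = -4*e1 + 6*e2 - 1*e3


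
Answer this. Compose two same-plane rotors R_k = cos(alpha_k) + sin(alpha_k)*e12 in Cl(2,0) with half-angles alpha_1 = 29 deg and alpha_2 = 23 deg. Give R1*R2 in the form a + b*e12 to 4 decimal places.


Same-plane rotors commute and their half-angles add:
R1*R2 = cos(a1 + a2) + sin(a1 + a2)*e12.
a1 + a2 = 29 + 23 = 52 deg
cos(52 deg) = 0.6157
sin(52 deg) = 0.7880
R1*R2 = 0.6157 + 0.7880*e12


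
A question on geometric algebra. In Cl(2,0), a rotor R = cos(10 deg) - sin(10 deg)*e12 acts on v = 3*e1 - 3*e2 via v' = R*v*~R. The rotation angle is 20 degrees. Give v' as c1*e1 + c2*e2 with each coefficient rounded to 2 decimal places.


Rotor R = cos(10deg) - sin(10deg)*e12
Rotation angle theta = 2 * 10 = 20 degrees
v' = R*v*~R rotates v by theta.
cos(20deg) = 0.9397, sin(20deg) = 0.3420
v'_1 = 3*cos(20deg) - (-3)*sin(20deg)
= 3*0.9397 - (-3)*0.3420
= 3.85
v'_2 = 3*sin(20deg) + (-3)*cos(20deg)
= 3*0.3420 + (-3)*0.9397
= -1.79
v' = 3.85*e1 - 1.79*e2


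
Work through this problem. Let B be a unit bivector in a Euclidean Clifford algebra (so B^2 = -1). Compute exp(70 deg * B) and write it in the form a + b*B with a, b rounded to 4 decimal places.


For a unit bivector B with B^2 = -1, the exponential series gives
e^(theta*B) = cos(theta) + sin(theta)*B (the GA analogue of Euler's formula).
theta = 70 degrees = 1.22173 rad
cos(70 deg) = 0.3420
sin(70 deg) = 0.9397
exp(theta*B) = 0.3420 + 0.9397*B


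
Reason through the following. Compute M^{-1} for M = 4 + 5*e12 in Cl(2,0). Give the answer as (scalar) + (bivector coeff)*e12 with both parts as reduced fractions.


M = 4 + 5*e12, where e12^2 = -1.
Since M commutes with its reverse ~M = a - b*e12, M * ~M = a^2 - b^2*e12^2 = a^2 + b^2.
So M^{-1} = ~M / (a^2 + b^2) = (a - b*e12)/(a^2 + b^2).
a^2 + b^2 = 16 + 25 = 41
Scalar part = 4/41 = 4/41
Bivector coeff = -5/41 = -5/41
M^{-1} = 4/41 - 5/41*e12


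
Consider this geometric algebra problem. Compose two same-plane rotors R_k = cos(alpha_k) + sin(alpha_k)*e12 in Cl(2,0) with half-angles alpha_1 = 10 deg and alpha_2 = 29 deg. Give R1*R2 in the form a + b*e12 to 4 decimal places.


Same-plane rotors commute and their half-angles add:
R1*R2 = cos(a1 + a2) + sin(a1 + a2)*e12.
a1 + a2 = 10 + 29 = 39 deg
cos(39 deg) = 0.7771
sin(39 deg) = 0.6293
R1*R2 = 0.7771 + 0.6293*e12


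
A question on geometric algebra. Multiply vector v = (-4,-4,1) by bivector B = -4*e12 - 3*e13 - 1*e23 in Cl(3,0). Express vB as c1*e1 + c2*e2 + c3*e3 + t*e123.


vB has grade-1 (vector) and grade-3 (trivector) parts: vB = (v _| B) + (v ^ B).
Vector part <vB>_1:
  e1: -v2*b12 - v3*b13 = -(-4)*(-4) - (1)*(-3) = -13
  e2: v1*b12 - v3*b23 = (-4)*(-4) - (1)*(-1) = 17
  e3: v1*b13 + v2*b23 = (-4)*(-3) + (-4)*(-1) = 16
Trivector part <vB>_3:
  e123: v1*b23 - v2*b13 + v3*b12 = (-4)*(-1) - (-4)*(-3) + (1)*(-4) = -12
vB = -13*e1 + 17*e2 + 16*e3 - 12*e123


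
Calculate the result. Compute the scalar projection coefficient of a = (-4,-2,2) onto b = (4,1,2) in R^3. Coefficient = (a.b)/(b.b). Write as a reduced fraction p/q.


Projection coefficient = (a . b) / (b . b)
a . b = (-4)*4 + (-2)*1 + 2*2
= -16 + (-2) + 4 = -14
b . b = 4^2 + 1^2 + 2^2
= 16 + 1 + 4 = 21
Coefficient = -14/21
In lowest terms: -2/3


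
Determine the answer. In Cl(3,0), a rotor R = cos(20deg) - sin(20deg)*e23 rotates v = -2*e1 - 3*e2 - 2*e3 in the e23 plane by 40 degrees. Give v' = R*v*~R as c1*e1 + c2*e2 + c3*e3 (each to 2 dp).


Rotor R = cos(20deg) - sin(20deg)*e23
Rotation angle theta = 2 * 20 = 40 degrees in the e23 plane (e2 -> e3).
The component perpendicular to the plane (e1) is invariant: v'_1 = v1 = -2.00
cos(40deg) = 0.7660, sin(40deg) = 0.6428
v'_2 = v2*cos(theta) - v3*sin(theta) = -3*0.7660 - (-2)*0.6428 = -1.01
v'_3 = v2*sin(theta) + v3*cos(theta) = -3*0.6428 + (-2)*0.7660 = -3.46
v' = -2.00*e1 - 1.01*e2 - 3.46*e3


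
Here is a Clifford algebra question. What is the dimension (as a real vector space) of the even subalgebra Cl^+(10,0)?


Even subalgebra dimension = 2^(n-1)
n = 10 + 0 = 10
2^(10 - 1) = 2^9 = 512
Verification: sum of C(10,k) for even k = 1 + 45 + 210 + 210 + 45 + 1 = 512
Result = 512


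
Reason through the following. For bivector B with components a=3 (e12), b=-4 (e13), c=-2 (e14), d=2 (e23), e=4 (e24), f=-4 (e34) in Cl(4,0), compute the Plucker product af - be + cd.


Plucker relation: af - be + cd
a*f = 3*(-4) = -12
b*e = (-4)*4 = -16
c*d = (-2)*2 = -4
af - be + cd = -12 - (-16) + (-4)
= 0


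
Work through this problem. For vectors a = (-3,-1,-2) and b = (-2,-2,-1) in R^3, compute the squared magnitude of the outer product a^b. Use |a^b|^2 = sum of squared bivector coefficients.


a wedge b = (a1*b2 - a2*b1)*e12 + (a1*b3 - a3*b1)*e13 + (a2*b3 - a3*b2)*e23
e12 coeff: (-3)*(-2) - (-1)*(-2) = 6 - 2 = 4
e13 coeff: (-3)*(-1) - (-2)*(-2) = 3 - 4 = -1
e23 coeff: (-1)*(-1) - (-2)*(-2) = 1 - 4 = -3
|a wedge b|^2 = 4^2 + (-1)^2 + (-3)^2
= 16 + 1 + 9
= 26


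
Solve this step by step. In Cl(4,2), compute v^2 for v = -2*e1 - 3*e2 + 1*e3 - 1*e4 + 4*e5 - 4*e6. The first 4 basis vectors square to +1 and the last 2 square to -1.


v^2 = sum of c_i^2 * e_i^2
Positive signature terms (e_i^2 = +1): (-2)^2 + (-3)^2 + 1^2 + (-1)^2 = 15
Negative signature terms (e_j^2 = -1): 4^2 + (-4)^2 = 32
v^2 = 15 - 32 = -17


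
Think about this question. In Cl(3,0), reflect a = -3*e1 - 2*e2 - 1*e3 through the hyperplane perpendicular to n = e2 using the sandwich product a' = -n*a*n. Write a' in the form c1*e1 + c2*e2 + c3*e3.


Reflection formula: a' = -n*a*n, with n = e2 (unit vector, n^2 = 1).
For reflection through hyperplane perp to e2:
The component along e2 flips sign, others stay.
a = (-3, -2, -1)
a' = (-3, 2, -1)
a' = -3*e1 + 2*e2 - 1*e3


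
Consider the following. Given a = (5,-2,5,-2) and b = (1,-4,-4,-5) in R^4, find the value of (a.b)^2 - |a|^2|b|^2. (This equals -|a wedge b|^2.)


a . b = 5*1 + (-2)*(-4) + 5*(-4) + (-2)*(-5)
= 5 + 8 + (-20) + 10 = 3
|a|^2 = 5^2 + (-2)^2 + 5^2 + (-2)^2 = 58
|b|^2 = 1^2 + (-4)^2 + (-4)^2 + (-5)^2 = 58
(a.b)^2 = 3^2 = 9
|a|^2 * |b|^2 = 58 * 58 = 3364
Result = 9 - 3364 = -3355


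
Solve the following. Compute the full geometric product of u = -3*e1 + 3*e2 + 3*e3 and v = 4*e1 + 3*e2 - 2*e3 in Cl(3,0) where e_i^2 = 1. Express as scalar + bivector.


In Cl(3,0): e_i^2 = 1, e_ie_j = -e_je_i for i != j.
Scalar part = u . v = (-3)*4 + 3*3 + 3*(-2)
= -12 + 9 + (-6) = -9
e12 coeff = (-3)*3 - 3*4 = -9 - 12 = -21
e13 coeff = (-3)*(-2) - 3*4 = 6 - 12 = -6
e23 coeff = 3*(-2) - 3*3 = -6 - 9 = -15
uv = -9 - 21*e12 - 6*e13 - 15*e23


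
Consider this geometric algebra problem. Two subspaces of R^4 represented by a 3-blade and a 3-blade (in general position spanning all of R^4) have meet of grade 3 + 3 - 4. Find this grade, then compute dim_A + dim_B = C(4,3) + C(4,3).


Meet grade = grade(A) + grade(B) - n
= 3 + 3 - 4 = 2
C(4,3) = 4
C(4,3) = 4
dim_A + dim_B = 4 + 4 = 8


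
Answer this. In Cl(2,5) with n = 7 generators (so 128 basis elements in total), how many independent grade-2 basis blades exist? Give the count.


Number of grade-k basis blades in Cl(p,q) with n = p + q is C(n, k).
n = 2 + 5 = 7
C(7, 2) = 7! / (2! * 5!)
= 5040 / (2 * 120)
= 21


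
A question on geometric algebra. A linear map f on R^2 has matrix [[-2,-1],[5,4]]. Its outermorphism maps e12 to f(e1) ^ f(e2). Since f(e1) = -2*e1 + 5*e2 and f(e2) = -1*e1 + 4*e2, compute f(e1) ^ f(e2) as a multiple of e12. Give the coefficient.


The outermorphism of a linear map f sends e1^e2 to f(e1)^f(e2).
f(e1) = -2*e1 + 5*e2
f(e2) = -1*e1 + 4*e2
f(e1) ^ f(e2) = (-2*e1 + 5*e2) ^ (-1*e1 + 4*e2)
= (-2)*4*e12 + 5*(-1)*e21
= (-8 - (-5))*e12
= -3*e12
Coefficient = -3


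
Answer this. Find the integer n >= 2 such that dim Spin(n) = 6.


dim Spin(n) = dim so(n) = n(n-1)/2.
Solve n(n-1)/2 = 6, i.e. n^2 - n - 12 = 0.
Discriminant = 1 + 8*6 = 49
n = (1 + sqrt(49))/2 = (1 + 7)/2 = 4


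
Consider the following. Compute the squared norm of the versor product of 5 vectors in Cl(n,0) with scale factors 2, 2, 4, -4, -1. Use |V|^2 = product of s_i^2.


Each vector v_i has |v_i|^2 = s_i^2
Squared scales: 2^2 = 4, 2^2 = 4, 4^2 = 16, (-4)^2 = 16, (-1)^2 = 1
|V|^2 = 4 * 4 * 16 * 16 * 1
= 4096


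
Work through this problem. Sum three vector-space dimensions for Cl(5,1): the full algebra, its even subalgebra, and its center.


n = 5 + 1 = 6
Total dim = 2^6 = 64
Even subalgebra dim = 2^5 = 32
n is even, so center dim = 1
Sum = 64 + 32 + 1 = 97


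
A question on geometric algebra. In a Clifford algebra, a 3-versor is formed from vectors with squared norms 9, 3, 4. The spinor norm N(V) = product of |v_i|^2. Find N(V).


Spinor norm N(V) = |v1|^2 * |v2|^2 * ... * |v3|^2
= 9 * 3 * 4
Running product: 9, 27, 108
N(V) = 108


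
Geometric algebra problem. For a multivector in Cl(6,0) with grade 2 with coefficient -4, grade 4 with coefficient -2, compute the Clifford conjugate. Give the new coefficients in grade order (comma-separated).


Clifford conjugate sign for grade k: (-1)^(k(k+1)/2)
Grade 2: (-1)^(2*3/2) = (-1)^3 = -1, coeff -4 -> 4
Grade 4: (-1)^(4*5/2) = (-1)^10 = 1, coeff -2 -> -2
Conjugated coefficients: 4, -2


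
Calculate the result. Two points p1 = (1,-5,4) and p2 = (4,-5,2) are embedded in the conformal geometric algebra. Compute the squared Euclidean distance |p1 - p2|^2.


p1 - p2 = (-3, 0, 2)
|p1 - p2|^2 = (-3)^2 + 0^2 + 2^2
= 9 + 0 + 4
= 13


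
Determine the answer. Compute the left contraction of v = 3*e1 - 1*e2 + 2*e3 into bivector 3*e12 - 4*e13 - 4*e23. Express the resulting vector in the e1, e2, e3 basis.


Left contraction v _| B = <vB>_1 (grade-1 part of the geometric product vB).
Using e1_|e12 = e2, e2_|e12 = -e1, e1_|e13 = e3, e3_|e13 = -e1, e2_|e23 = e3, e3_|e23 = -e2:
e1 coeff: -v2*b12 - v3*b13 = -(-1)*(3) - (2)*(-4) = 11
e2 coeff: v1*b12 - v3*b23 = (3)*(3) - (2)*(-4) = 17
e3 coeff: v1*b13 + v2*b23 = (3)*(-4) + (-1)*(-4) = -8
v _| B = 11*e1 + 17*e2 - 8*e3


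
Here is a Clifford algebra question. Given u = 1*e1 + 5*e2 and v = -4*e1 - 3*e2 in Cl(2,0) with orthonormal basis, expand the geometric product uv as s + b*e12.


Expand: (1*e1 + 5*e2)(-4*e1 - 3*e2)
= 1*(-4)*e1e1 + 1*(-3)*e1e2 + 5*(-4)*e2e1 + 5*(-3)*e2e2
Using e1^2 = e2^2 = 1, e2e1 = -e1e2:
Scalar part s = 1*(-4) + 5*(-3) = -4 + (-15) = -19
Bivector part b = 1*(-3) - 5*(-4) = -3 - (-20) = 17
uv = -19 + 17*e12


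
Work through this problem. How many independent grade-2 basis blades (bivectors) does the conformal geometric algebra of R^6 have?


The conformal model of R^6 uses Cl(7,1) with m = 6 + 2 = 8 generators.
Number of grade-2 blades = C(m, 2) = C(8, 2)
= 8*7/2 = 28


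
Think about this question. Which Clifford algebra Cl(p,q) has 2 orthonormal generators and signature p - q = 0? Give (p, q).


We need p + q = 2 and p - q = 0.
Adding: 2p = 2 + 0 = 2, so p = 1.
Then q = 2 - 1 = 1.
(p, q) = (1, 1)


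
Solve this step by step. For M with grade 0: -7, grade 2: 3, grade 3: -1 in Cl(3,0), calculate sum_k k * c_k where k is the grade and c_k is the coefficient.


Grade-weighted sum = sum of grade_k * coefficient_k
0*(-7) = 0
2*3 = 6
3*(-1) = -3
Total = 0 + 6 + (-3) = 3


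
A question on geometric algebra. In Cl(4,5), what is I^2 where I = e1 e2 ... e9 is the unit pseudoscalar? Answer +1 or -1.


The pseudoscalar I = e1...e_n (product of all n generators) of Cl(p,q) satisfies I^2 = (-1)^(q + n(n-1)/2).
p = 4, q = 5, n = p + q = 9
n(n-1)/2 = 9 * 8 / 2 = 36
Exponent = q + n(n-1)/2 = 5 + 36 = 41
I^2 = (-1)^41 = -1


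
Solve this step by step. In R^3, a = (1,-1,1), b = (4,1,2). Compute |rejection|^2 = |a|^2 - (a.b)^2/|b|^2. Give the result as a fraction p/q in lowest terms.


|a|^2 = 1^2 + (-1)^2 + 1^2 = 3
|b|^2 = 4^2 + 1^2 + 2^2 = 21
a . b = 1*4 + (-1)*1 + 1*2 = 5
(a.b)^2 = 5^2 = 25
|rej|^2 = 3 - 25/21
= (63 - 25)/21
= 38/21
In lowest terms: 38/21


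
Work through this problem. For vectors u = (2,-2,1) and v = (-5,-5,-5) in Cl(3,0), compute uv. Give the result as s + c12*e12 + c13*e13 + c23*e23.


In Cl(3,0): e_i^2 = 1, e_ie_j = -e_je_i for i != j.
Scalar part = u . v = 2*(-5) + (-2)*(-5) + 1*(-5)
= -10 + 10 + (-5) = -5
e12 coeff = 2*(-5) - (-2)*(-5) = -10 - 10 = -20
e13 coeff = 2*(-5) - 1*(-5) = -10 - (-5) = -5
e23 coeff = (-2)*(-5) - 1*(-5) = 10 - (-5) = 15
uv = -5 - 20*e12 - 5*e13 + 15*e23


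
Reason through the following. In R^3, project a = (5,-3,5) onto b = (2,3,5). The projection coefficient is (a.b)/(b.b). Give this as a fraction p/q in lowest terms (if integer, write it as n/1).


Projection coefficient = (a . b) / (b . b)
a . b = 5*2 + (-3)*3 + 5*5
= 10 + (-9) + 25 = 26
b . b = 2^2 + 3^2 + 5^2
= 4 + 9 + 25 = 38
Coefficient = 26/38
In lowest terms: 13/19


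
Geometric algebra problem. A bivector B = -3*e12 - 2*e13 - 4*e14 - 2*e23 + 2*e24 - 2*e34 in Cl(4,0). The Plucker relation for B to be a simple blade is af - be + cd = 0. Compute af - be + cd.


Plucker relation: af - be + cd
a*f = (-3)*(-2) = 6
b*e = (-2)*2 = -4
c*d = (-4)*(-2) = 8
af - be + cd = 6 - (-4) + 8
= 18


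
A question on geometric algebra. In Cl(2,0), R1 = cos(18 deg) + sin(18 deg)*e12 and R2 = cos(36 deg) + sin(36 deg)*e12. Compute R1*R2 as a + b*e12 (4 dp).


Same-plane rotors commute and their half-angles add:
R1*R2 = cos(a1 + a2) + sin(a1 + a2)*e12.
a1 + a2 = 18 + 36 = 54 deg
cos(54 deg) = 0.5878
sin(54 deg) = 0.8090
R1*R2 = 0.5878 + 0.8090*e12


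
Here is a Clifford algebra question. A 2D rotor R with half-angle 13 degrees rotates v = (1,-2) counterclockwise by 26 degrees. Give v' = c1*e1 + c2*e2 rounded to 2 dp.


Rotor R = cos(13deg) - sin(13deg)*e12
Rotation angle theta = 2 * 13 = 26 degrees
v' = R*v*~R rotates v by theta.
cos(26deg) = 0.8988, sin(26deg) = 0.4384
v'_1 = 1*cos(26deg) - (-2)*sin(26deg)
= 1*0.8988 - (-2)*0.4384
= 1.78
v'_2 = 1*sin(26deg) + (-2)*cos(26deg)
= 1*0.4384 + (-2)*0.8988
= -1.36
v' = 1.78*e1 - 1.36*e2


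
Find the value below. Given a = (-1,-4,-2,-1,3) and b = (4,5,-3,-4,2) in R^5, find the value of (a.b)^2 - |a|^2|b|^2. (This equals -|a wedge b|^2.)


a . b = (-1)*4 + (-4)*5 + (-2)*(-3) + (-1)*(-4) + 3*2
= -4 + (-20) + 6 + 4 + 6 = -8
|a|^2 = (-1)^2 + (-4)^2 + (-2)^2 + (-1)^2 + 3^2 = 31
|b|^2 = 4^2 + 5^2 + (-3)^2 + (-4)^2 + 2^2 = 70
(a.b)^2 = (-8)^2 = 64
|a|^2 * |b|^2 = 31 * 70 = 2170
Result = 64 - 2170 = -2106


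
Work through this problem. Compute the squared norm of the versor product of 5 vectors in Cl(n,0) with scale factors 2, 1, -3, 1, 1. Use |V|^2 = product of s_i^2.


Each vector v_i has |v_i|^2 = s_i^2
Squared scales: 2^2 = 4, 1^2 = 1, (-3)^2 = 9, 1^2 = 1, 1^2 = 1
|V|^2 = 4 * 1 * 9 * 1 * 1
= 36


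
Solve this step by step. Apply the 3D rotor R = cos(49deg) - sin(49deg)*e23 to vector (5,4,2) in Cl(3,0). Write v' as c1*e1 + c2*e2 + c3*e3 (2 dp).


Rotor R = cos(49deg) - sin(49deg)*e23
Rotation angle theta = 2 * 49 = 98 degrees in the e23 plane (e2 -> e3).
The component perpendicular to the plane (e1) is invariant: v'_1 = v1 = 5.00
cos(98deg) = -0.1392, sin(98deg) = 0.9903
v'_2 = v2*cos(theta) - v3*sin(theta) = 4*(-0.1392) - 2*0.9903 = -2.54
v'_3 = v2*sin(theta) + v3*cos(theta) = 4*0.9903 + 2*(-0.1392) = 3.68
v' = 5.00*e1 - 2.54*e2 + 3.68*e3


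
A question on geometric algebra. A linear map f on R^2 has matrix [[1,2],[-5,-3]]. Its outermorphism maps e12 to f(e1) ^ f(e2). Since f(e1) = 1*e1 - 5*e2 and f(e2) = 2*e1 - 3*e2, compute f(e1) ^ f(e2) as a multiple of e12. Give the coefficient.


The outermorphism of a linear map f sends e1^e2 to f(e1)^f(e2).
f(e1) = 1*e1 - 5*e2
f(e2) = 2*e1 - 3*e2
f(e1) ^ f(e2) = (1*e1 - 5*e2) ^ (2*e1 - 3*e2)
= 1*(-3)*e12 + (-5)*2*e21
= (-3 - (-10))*e12
= 7*e12
Coefficient = 7


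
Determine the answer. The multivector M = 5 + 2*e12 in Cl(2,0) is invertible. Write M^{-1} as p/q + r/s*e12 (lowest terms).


M = 5 + 2*e12, where e12^2 = -1.
Since M commutes with its reverse ~M = a - b*e12, M * ~M = a^2 - b^2*e12^2 = a^2 + b^2.
So M^{-1} = ~M / (a^2 + b^2) = (a - b*e12)/(a^2 + b^2).
a^2 + b^2 = 25 + 4 = 29
Scalar part = 5/29 = 5/29
Bivector coeff = -2/29 = -2/29
M^{-1} = 5/29 - 2/29*e12


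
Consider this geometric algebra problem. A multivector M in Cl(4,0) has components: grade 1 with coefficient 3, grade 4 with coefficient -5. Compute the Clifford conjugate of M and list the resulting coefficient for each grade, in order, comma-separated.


Clifford conjugate sign for grade k: (-1)^(k(k+1)/2)
Grade 1: (-1)^(1*2/2) = (-1)^1 = -1, coeff 3 -> -3
Grade 4: (-1)^(4*5/2) = (-1)^10 = 1, coeff -5 -> -5
Conjugated coefficients: -3, -5


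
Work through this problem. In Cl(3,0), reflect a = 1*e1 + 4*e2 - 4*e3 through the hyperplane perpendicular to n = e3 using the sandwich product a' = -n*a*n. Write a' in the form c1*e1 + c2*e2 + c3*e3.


Reflection formula: a' = -n*a*n, with n = e3 (unit vector, n^2 = 1).
For reflection through hyperplane perp to e3:
The component along e3 flips sign, others stay.
a = (1, 4, -4)
a' = (1, 4, 4)
a' = 1*e1 + 4*e2 + 4*e3


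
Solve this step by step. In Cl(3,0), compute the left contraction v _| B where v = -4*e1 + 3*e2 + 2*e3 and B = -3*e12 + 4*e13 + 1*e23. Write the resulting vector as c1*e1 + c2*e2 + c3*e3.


Left contraction v _| B = <vB>_1 (grade-1 part of the geometric product vB).
Using e1_|e12 = e2, e2_|e12 = -e1, e1_|e13 = e3, e3_|e13 = -e1, e2_|e23 = e3, e3_|e23 = -e2:
e1 coeff: -v2*b12 - v3*b13 = -(3)*(-3) - (2)*(4) = 1
e2 coeff: v1*b12 - v3*b23 = (-4)*(-3) - (2)*(1) = 10
e3 coeff: v1*b13 + v2*b23 = (-4)*(4) + (3)*(1) = -13
v _| B = 1*e1 + 10*e2 - 13*e3


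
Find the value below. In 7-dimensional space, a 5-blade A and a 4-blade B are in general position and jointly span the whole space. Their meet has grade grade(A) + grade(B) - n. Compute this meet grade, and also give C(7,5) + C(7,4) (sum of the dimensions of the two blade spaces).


Meet grade = grade(A) + grade(B) - n
= 5 + 4 - 7 = 2
C(7,5) = 21
C(7,4) = 35
dim_A + dim_B = 21 + 35 = 56


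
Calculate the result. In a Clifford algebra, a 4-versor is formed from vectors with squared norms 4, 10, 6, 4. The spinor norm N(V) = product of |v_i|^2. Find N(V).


Spinor norm N(V) = |v1|^2 * |v2|^2 * ... * |v4|^2
= 4 * 10 * 6 * 4
Running product: 4, 40, 240, 960
N(V) = 960


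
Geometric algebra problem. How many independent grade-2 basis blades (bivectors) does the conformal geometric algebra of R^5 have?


The conformal model of R^5 uses Cl(6,1) with m = 5 + 2 = 7 generators.
Number of grade-2 blades = C(m, 2) = C(7, 2)
= 7*6/2 = 21


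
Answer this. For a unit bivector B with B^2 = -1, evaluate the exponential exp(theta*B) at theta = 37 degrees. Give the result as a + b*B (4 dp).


For a unit bivector B with B^2 = -1, the exponential series gives
e^(theta*B) = cos(theta) + sin(theta)*B (the GA analogue of Euler's formula).
theta = 37 degrees = 0.645772 rad
cos(37 deg) = 0.7986
sin(37 deg) = 0.6018
exp(theta*B) = 0.7986 + 0.6018*B


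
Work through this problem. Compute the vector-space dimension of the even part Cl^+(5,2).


Even subalgebra dimension = 2^(n-1)
n = 5 + 2 = 7
2^(7 - 1) = 2^6 = 64
Verification: sum of C(7,k) for even k = 1 + 21 + 35 + 7 = 64
Result = 64


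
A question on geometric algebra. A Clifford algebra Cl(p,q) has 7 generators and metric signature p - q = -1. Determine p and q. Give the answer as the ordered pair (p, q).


We need p + q = 7 and p - q = -1.
Adding: 2p = 7 + (-1) = 6, so p = 3.
Then q = 7 - 3 = 4.
(p, q) = (3, 4)


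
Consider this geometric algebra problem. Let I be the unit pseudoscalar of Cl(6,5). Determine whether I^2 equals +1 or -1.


The pseudoscalar I = e1...e_n (product of all n generators) of Cl(p,q) satisfies I^2 = (-1)^(q + n(n-1)/2).
p = 6, q = 5, n = p + q = 11
n(n-1)/2 = 11 * 10 / 2 = 55
Exponent = q + n(n-1)/2 = 5 + 55 = 60
I^2 = (-1)^60 = +1


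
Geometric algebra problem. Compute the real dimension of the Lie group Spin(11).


Spin(n) double-covers SO(n); both have Lie algebra so(n) of dimension n(n-1)/2.
n = 11
n(n-1) = 11 * 10 = 110
dim Spin(11) = 110/2 = 55


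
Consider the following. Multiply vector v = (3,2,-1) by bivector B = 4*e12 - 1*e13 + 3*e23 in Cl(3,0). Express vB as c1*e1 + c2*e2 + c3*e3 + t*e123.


vB has grade-1 (vector) and grade-3 (trivector) parts: vB = (v _| B) + (v ^ B).
Vector part <vB>_1:
  e1: -v2*b12 - v3*b13 = -(2)*(4) - (-1)*(-1) = -9
  e2: v1*b12 - v3*b23 = (3)*(4) - (-1)*(3) = 15
  e3: v1*b13 + v2*b23 = (3)*(-1) + (2)*(3) = 3
Trivector part <vB>_3:
  e123: v1*b23 - v2*b13 + v3*b12 = (3)*(3) - (2)*(-1) + (-1)*(4) = 7
vB = -9*e1 + 15*e2 + 3*e3 + 7*e123


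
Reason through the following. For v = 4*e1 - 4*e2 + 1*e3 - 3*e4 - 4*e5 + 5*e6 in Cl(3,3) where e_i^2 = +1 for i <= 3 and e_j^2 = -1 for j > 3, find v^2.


v^2 = sum of c_i^2 * e_i^2
Positive signature terms (e_i^2 = +1): 4^2 + (-4)^2 + 1^2 = 33
Negative signature terms (e_j^2 = -1): (-3)^2 + (-4)^2 + 5^2 = 50
v^2 = 33 - 50 = -17


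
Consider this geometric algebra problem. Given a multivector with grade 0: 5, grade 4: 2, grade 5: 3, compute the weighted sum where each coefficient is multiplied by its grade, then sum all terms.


Grade-weighted sum = sum of grade_k * coefficient_k
0*5 = 0
4*2 = 8
5*3 = 15
Total = 0 + 8 + 15 = 23


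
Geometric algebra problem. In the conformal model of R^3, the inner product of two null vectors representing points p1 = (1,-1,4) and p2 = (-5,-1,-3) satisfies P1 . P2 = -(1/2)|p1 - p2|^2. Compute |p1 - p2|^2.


p1 - p2 = (6, 0, 7)
|p1 - p2|^2 = 6^2 + 0^2 + 7^2
= 36 + 0 + 49
= 85


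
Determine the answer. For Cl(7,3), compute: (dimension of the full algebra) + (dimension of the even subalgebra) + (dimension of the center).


n = 7 + 3 = 10
Total dim = 2^10 = 1024
Even subalgebra dim = 2^9 = 512
n is even, so center dim = 1
Sum = 1024 + 512 + 1 = 1537


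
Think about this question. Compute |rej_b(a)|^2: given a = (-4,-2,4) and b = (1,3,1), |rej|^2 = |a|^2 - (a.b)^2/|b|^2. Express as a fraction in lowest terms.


|a|^2 = (-4)^2 + (-2)^2 + 4^2 = 36
|b|^2 = 1^2 + 3^2 + 1^2 = 11
a . b = (-4)*1 + (-2)*3 + 4*1 = -6
(a.b)^2 = (-6)^2 = 36
|rej|^2 = 36 - 36/11
= (396 - 36)/11
= 360/11
In lowest terms: 360/11


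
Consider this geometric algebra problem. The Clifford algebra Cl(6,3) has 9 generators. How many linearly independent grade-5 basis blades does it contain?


Number of grade-k basis blades in Cl(p,q) with n = p + q is C(n, k).
n = 6 + 3 = 9
C(9, 5) = 9! / (5! * 4!)
= 362880 / (120 * 24)
= 126


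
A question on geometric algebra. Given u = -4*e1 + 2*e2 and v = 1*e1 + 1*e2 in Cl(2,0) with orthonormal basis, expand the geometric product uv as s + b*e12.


Expand: (-4*e1 + 2*e2)(1*e1 + 1*e2)
= (-4)*1*e1e1 + (-4)*1*e1e2 + 2*1*e2e1 + 2*1*e2e2
Using e1^2 = e2^2 = 1, e2e1 = -e1e2:
Scalar part s = (-4)*1 + 2*1 = -4 + 2 = -2
Bivector part b = (-4)*1 - 2*1 = -4 - 2 = -6
uv = -2 - 6*e12


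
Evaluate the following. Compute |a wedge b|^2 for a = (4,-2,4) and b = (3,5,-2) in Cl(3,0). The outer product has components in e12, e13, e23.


a wedge b = (a1*b2 - a2*b1)*e12 + (a1*b3 - a3*b1)*e13 + (a2*b3 - a3*b2)*e23
e12 coeff: 4*5 - (-2)*3 = 20 - (-6) = 26
e13 coeff: 4*(-2) - 4*3 = -8 - 12 = -20
e23 coeff: (-2)*(-2) - 4*5 = 4 - 20 = -16
|a wedge b|^2 = 26^2 + (-20)^2 + (-16)^2
= 676 + 400 + 256
= 1332


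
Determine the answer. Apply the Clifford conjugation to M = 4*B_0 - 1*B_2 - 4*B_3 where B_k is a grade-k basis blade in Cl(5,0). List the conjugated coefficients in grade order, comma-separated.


Clifford conjugate sign for grade k: (-1)^(k(k+1)/2)
Grade 0: (-1)^(0*1/2) = (-1)^0 = 1, coeff 4 -> 4
Grade 2: (-1)^(2*3/2) = (-1)^3 = -1, coeff -1 -> 1
Grade 3: (-1)^(3*4/2) = (-1)^6 = 1, coeff -4 -> -4
Conjugated coefficients: 4, 1, -4


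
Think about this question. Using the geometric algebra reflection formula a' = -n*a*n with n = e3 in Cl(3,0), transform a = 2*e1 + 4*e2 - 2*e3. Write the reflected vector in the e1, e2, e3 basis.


Reflection formula: a' = -n*a*n, with n = e3 (unit vector, n^2 = 1).
For reflection through hyperplane perp to e3:
The component along e3 flips sign, others stay.
a = (2, 4, -2)
a' = (2, 4, 2)
a' = 2*e1 + 4*e2 + 2*e3


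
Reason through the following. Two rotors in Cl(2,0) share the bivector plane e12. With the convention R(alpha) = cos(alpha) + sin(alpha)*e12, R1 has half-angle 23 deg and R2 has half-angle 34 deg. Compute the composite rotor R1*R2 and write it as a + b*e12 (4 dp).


Same-plane rotors commute and their half-angles add:
R1*R2 = cos(a1 + a2) + sin(a1 + a2)*e12.
a1 + a2 = 23 + 34 = 57 deg
cos(57 deg) = 0.5446
sin(57 deg) = 0.8387
R1*R2 = 0.5446 + 0.8387*e12


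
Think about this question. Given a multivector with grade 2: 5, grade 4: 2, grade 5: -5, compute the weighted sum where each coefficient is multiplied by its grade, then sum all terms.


Grade-weighted sum = sum of grade_k * coefficient_k
2*5 = 10
4*2 = 8
5*(-5) = -25
Total = 10 + 8 + (-25) = -7


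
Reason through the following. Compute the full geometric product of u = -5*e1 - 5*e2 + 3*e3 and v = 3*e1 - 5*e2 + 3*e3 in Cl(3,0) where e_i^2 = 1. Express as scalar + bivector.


In Cl(3,0): e_i^2 = 1, e_ie_j = -e_je_i for i != j.
Scalar part = u . v = (-5)*3 + (-5)*(-5) + 3*3
= -15 + 25 + 9 = 19
e12 coeff = (-5)*(-5) - (-5)*3 = 25 - (-15) = 40
e13 coeff = (-5)*3 - 3*3 = -15 - 9 = -24
e23 coeff = (-5)*3 - 3*(-5) = -15 - (-15) = 0
uv = 19 + 40*e12 - 24*e13 + 0*e23


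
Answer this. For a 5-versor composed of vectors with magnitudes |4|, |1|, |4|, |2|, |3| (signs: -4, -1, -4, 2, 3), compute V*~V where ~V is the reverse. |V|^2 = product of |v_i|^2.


Each vector v_i has |v_i|^2 = s_i^2
Squared scales: (-4)^2 = 16, (-1)^2 = 1, (-4)^2 = 16, 2^2 = 4, 3^2 = 9
|V|^2 = 16 * 1 * 16 * 4 * 9
= 9216


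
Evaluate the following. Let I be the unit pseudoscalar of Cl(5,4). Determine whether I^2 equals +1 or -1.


The pseudoscalar I = e1...e_n (product of all n generators) of Cl(p,q) satisfies I^2 = (-1)^(q + n(n-1)/2).
p = 5, q = 4, n = p + q = 9
n(n-1)/2 = 9 * 8 / 2 = 36
Exponent = q + n(n-1)/2 = 4 + 36 = 40
I^2 = (-1)^40 = +1


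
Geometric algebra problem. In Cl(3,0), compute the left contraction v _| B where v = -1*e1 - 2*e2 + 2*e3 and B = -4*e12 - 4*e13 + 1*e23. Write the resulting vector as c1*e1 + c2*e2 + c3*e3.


Left contraction v _| B = <vB>_1 (grade-1 part of the geometric product vB).
Using e1_|e12 = e2, e2_|e12 = -e1, e1_|e13 = e3, e3_|e13 = -e1, e2_|e23 = e3, e3_|e23 = -e2:
e1 coeff: -v2*b12 - v3*b13 = -(-2)*(-4) - (2)*(-4) = 0
e2 coeff: v1*b12 - v3*b23 = (-1)*(-4) - (2)*(1) = 2
e3 coeff: v1*b13 + v2*b23 = (-1)*(-4) + (-2)*(1) = 2
v _| B = 0*e1 + 2*e2 + 2*e3
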